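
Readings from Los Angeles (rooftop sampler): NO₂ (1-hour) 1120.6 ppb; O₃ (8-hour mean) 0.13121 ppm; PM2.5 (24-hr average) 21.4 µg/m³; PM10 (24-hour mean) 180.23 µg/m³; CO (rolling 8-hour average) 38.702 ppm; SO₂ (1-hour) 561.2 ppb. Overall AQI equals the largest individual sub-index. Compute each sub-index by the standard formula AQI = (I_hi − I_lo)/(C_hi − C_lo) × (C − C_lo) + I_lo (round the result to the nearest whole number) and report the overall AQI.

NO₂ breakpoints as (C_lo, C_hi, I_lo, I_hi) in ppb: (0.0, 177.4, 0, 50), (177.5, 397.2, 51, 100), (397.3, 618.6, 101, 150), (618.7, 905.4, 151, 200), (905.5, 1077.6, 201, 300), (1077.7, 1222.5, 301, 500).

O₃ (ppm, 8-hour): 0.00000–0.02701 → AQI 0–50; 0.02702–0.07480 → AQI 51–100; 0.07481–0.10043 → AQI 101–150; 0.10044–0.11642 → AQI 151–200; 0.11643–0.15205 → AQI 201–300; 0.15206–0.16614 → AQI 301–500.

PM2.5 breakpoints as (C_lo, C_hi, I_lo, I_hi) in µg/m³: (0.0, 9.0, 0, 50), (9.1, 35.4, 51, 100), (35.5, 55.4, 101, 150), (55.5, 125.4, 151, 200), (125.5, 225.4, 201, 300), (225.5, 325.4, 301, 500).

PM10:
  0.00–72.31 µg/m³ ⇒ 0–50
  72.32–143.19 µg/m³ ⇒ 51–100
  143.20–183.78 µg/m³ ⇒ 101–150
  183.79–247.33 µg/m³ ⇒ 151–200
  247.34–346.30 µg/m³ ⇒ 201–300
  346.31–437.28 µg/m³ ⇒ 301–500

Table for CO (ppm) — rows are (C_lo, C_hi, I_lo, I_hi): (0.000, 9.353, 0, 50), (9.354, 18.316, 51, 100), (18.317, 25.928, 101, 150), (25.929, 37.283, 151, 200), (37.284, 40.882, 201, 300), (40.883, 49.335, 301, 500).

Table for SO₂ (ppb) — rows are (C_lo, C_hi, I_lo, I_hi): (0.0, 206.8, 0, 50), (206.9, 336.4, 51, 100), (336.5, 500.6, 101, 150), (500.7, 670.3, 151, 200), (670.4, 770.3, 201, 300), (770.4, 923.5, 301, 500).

360

NO₂: row 1077.7–1222.5 (AQI 301–500). (500−301)·(1120.6−1077.7)/(1222.5−1077.7) + 301 = 199·42.9/144.8 + 301 ≈ 359.96 → 360.
O₃: 0.13121 lies in 0.11643–0.15205, so I_lo=201, I_hi=300, C_lo=0.11643, C_hi=0.15205.
(300−201)/(0.15205−0.11643) × (0.13121−0.11643) + 201 = 99/0.03562 × 0.01478 + 201 ≈ 242.08 → 242.
PM2.5: 21.4 lies in 9.1–35.4, so I_lo=51, I_hi=100, C_lo=9.1, C_hi=35.4.
(100−51)/(35.4−9.1) × (21.4−9.1) + 51 = 49/26.3 × 12.3 + 51 ≈ 73.92 → 74.
PM10: 180.23 ∈ [143.20, 183.78] ↔ index [101, 150].
101 + (180.23−143.20)·(150−101)/(183.78−143.20) = 101 + 37.03·49/40.58 ≈ 145.71, so AQI = 146.
CO 38.702: bracket 37.284–40.882 → index 201–300; slope 99/3.598, offset 1.418.
AQI = 201 + 99/3.598·1.418 ≈ 240.02 ⇒ 240.
SO₂: 561.2 ∈ [500.7, 670.3] ↔ index [151, 200].
151 + (561.2−500.7)·(200−151)/(670.3−500.7) = 151 + 60.5·49/169.6 ≈ 168.48, so AQI = 168.
Sub-indices: NO₂→360, O₃→242, PM2.5→74, PM10→146, CO→240, SO₂→168. Overall AQI = max = 360; dominant pollutant is NO₂.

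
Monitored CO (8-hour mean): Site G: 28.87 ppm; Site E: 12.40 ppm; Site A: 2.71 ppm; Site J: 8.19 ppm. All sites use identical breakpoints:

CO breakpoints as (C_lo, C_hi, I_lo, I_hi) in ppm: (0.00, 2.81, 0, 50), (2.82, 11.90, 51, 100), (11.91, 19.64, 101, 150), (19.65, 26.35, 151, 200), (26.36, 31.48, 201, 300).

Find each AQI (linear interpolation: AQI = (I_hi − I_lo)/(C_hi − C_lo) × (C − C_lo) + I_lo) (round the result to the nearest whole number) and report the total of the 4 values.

Site G: 28.87 ∈ [26.36, 31.48] ↔ index [201, 300].
201 + (28.87−26.36)·(300−201)/(31.48−26.36) = 201 + 2.51·99/5.12 ≈ 249.53, so AQI = 250.
Site E 12.40: bracket 11.91–19.64 → index 101–150; slope 49/7.73, offset 0.49.
AQI = 101 + 49/7.73·0.49 ≈ 104.11 ⇒ 104.
Site A: 2.71 lies in 0.00–2.81, so I_lo=0, I_hi=50, C_lo=0.00, C_hi=2.81.
(50−0)/(2.81−0.00) × (2.71−0.00) + 0 = 50/2.81 × 2.71 + 0 ≈ 48.22 → 48.
Site J: row 2.82–11.90 (AQI 51–100). (100−51)·(8.19−2.82)/(11.90−2.82) + 51 = 49·5.37/9.08 + 51 ≈ 79.98 → 80.
AQIs: Site G=250, Site E=104, Site A=48, Site J=80. Sum = 250 + 104 + 48 + 80 = 482.

482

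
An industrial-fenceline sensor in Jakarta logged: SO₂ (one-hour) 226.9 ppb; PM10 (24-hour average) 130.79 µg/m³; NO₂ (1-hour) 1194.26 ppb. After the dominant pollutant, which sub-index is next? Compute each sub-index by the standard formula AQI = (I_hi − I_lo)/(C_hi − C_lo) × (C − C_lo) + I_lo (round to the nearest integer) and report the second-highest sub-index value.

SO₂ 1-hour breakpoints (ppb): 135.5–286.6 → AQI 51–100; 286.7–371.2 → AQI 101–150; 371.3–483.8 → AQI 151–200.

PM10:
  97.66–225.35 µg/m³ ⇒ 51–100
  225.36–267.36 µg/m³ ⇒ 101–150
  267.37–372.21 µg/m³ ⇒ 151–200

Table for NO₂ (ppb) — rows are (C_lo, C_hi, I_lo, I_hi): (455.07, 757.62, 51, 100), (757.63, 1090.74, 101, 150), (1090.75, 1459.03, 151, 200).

81

SO₂: 226.9 ∈ [135.5, 286.6] ↔ index [51, 100].
51 + (226.9−135.5)·(100−51)/(286.6−135.5) = 51 + 91.4·49/151.1 ≈ 80.64, so AQI = 81.
PM10: 130.79 lies in 97.66–225.35, so I_lo=51, I_hi=100, C_lo=97.66, C_hi=225.35.
(100−51)/(225.35−97.66) × (130.79−97.66) + 51 = 49/127.69 × 33.13 + 51 ≈ 63.71 → 64.
NO₂: 1194.26 lies in 1090.75–1459.03, so I_lo=151, I_hi=200, C_lo=1090.75, C_hi=1459.03.
(200−151)/(1459.03−1090.75) × (1194.26−1090.75) + 151 = 49/368.28 × 103.51 + 151 ≈ 164.77 → 165.
Sub-indices: SO₂→81, PM10→64, NO₂→165. Ranked high→low: 165, 81, 64. Second-highest sub-index = 81.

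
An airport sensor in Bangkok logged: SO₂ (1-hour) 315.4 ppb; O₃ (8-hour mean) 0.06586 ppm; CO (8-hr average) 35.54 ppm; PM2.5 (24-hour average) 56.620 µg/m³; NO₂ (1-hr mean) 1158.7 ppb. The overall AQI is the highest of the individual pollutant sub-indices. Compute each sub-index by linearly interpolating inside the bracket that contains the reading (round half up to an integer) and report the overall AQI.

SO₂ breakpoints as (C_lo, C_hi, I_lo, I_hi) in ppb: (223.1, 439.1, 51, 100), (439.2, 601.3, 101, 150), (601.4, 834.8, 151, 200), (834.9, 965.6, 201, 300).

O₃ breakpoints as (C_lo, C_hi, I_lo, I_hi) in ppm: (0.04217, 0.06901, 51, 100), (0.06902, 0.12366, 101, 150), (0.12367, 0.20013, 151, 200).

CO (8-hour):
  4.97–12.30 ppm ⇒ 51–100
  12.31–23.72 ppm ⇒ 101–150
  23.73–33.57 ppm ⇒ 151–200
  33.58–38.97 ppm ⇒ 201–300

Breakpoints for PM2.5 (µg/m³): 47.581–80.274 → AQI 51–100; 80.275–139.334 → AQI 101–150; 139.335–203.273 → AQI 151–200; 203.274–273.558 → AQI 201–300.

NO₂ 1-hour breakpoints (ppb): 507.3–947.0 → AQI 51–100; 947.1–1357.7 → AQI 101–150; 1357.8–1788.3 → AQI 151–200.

SO₂: 315.4 lies in 223.1–439.1, so I_lo=51, I_hi=100, C_lo=223.1, C_hi=439.1.
(100−51)/(439.1−223.1) × (315.4−223.1) + 51 = 49/216.0 × 92.3 + 51 ≈ 71.94 → 72.
O₃: row 0.04217–0.06901 (AQI 51–100). (100−51)·(0.06586−0.04217)/(0.06901−0.04217) + 51 = 49·0.02369/0.02684 + 51 ≈ 94.25 → 94.
CO: 35.54 ∈ [33.58, 38.97] ↔ index [201, 300].
201 + (35.54−33.58)·(300−201)/(38.97−33.58) = 201 + 1.96·99/5.39 ≈ 237.00, so AQI = 237.
PM2.5 56.620: bracket 47.581–80.274 → index 51–100; slope 49/32.693, offset 9.039.
AQI = 51 + 49/32.693·9.039 ≈ 64.55 ⇒ 65.
NO₂ 1158.7: bracket 947.1–1357.7 → index 101–150; slope 49/410.6, offset 211.6.
AQI = 101 + 49/410.6·211.6 ≈ 126.25 ⇒ 126.
Sub-indices: SO₂→72, O₃→94, CO→237, PM2.5→65, NO₂→126. Overall AQI = max = 237; dominant pollutant is CO.
AQI 237: Very Unhealthy.

237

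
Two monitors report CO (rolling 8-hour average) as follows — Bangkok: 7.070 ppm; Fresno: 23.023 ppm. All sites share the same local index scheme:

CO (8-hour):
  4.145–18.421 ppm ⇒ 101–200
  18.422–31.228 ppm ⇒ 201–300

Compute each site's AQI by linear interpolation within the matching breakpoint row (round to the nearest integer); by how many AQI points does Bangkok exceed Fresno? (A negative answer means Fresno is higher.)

Bangkok: 7.070 ∈ [4.145, 18.421] ↔ index [101, 200].
101 + (7.070−4.145)·(200−101)/(18.421−4.145) = 101 + 2.925·99/14.276 ≈ 121.28, so AQI = 121.
Fresno 23.023: bracket 18.422–31.228 → index 201–300; slope 99/12.806, offset 4.601.
AQI = 201 + 99/12.806·4.601 ≈ 236.57 ⇒ 237.
AQIs: Bangkok=121, Fresno=237. Bangkok (121) − Fresno (237) = -116.

-116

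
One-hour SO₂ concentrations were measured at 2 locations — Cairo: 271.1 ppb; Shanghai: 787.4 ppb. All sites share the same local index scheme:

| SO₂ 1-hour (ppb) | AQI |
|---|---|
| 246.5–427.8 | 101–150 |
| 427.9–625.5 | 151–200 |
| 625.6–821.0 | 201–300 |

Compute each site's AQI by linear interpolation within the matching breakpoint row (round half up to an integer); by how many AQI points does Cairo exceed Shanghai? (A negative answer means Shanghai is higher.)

-175

Cairo: row 246.5–427.8 (AQI 101–150). (150−101)·(271.1−246.5)/(427.8−246.5) + 101 = 49·24.6/181.3 + 101 ≈ 107.65 → 108.
Shanghai: 787.4 lies in 625.6–821.0, so I_lo=201, I_hi=300, C_lo=625.6, C_hi=821.0.
(300−201)/(821.0−625.6) × (787.4−625.6) + 201 = 99/195.4 × 161.8 + 201 ≈ 282.98 → 283.
AQIs: Cairo=108, Shanghai=283. Cairo (108) − Shanghai (283) = -175.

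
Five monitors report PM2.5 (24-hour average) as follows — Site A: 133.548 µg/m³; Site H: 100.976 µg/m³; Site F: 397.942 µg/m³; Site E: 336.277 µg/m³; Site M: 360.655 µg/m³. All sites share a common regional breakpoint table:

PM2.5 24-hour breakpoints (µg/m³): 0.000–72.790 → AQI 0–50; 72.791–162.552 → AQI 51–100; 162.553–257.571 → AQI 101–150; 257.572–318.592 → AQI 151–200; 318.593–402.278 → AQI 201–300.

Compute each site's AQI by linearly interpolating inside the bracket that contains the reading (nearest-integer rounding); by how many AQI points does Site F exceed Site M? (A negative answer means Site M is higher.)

Site A: 133.548 lies in 72.791–162.552, so I_lo=51, I_hi=100, C_lo=72.791, C_hi=162.552.
(100−51)/(162.552−72.791) × (133.548−72.791) + 51 = 49/89.761 × 60.757 + 51 ≈ 84.17 → 84.
Site H 100.976: bracket 72.791–162.552 → index 51–100; slope 49/89.761, offset 28.185.
AQI = 51 + 49/89.761·28.185 ≈ 66.39 ⇒ 66.
Site F: row 318.593–402.278 (AQI 201–300). (300−201)·(397.942−318.593)/(402.278−318.593) + 201 = 99·79.349/83.685 + 201 ≈ 294.87 → 295.
Site E 336.277: bracket 318.593–402.278 → index 201–300; slope 99/83.685, offset 17.684.
AQI = 201 + 99/83.685·17.684 ≈ 221.92 ⇒ 222.
Site M: row 318.593–402.278 (AQI 201–300). (300−201)·(360.655−318.593)/(402.278−318.593) + 201 = 99·42.062/83.685 + 201 ≈ 250.76 → 251.
AQIs: Site A=84, Site H=66, Site F=295, Site E=222, Site M=251. Site F (295) − Site M (251) = 44.

44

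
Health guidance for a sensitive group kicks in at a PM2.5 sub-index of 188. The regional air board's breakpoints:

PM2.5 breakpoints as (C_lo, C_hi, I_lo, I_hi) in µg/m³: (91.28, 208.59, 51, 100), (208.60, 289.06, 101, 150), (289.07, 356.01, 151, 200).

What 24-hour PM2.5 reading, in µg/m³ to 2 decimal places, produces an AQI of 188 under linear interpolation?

339.62

AQI 188 lies in the 151–200 band, which corresponds to 289.07–356.01 µg/m³.
C = 289.07 + (188−151)×(356.01−289.07)/(200−151) = 289.07 + 37×66.94/49 ≈ 339.6165 µg/m³ → 339.62 µg/m³ to 2 dp.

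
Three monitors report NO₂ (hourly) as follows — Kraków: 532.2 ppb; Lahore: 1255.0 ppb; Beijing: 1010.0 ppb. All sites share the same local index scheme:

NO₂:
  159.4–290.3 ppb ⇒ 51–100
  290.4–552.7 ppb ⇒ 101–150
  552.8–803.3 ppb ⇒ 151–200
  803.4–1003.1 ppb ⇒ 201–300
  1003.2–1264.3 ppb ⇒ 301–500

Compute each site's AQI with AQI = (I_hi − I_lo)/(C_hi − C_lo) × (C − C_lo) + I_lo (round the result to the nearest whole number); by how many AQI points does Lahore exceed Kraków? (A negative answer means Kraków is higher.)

Kraków: 532.2 lies in 290.4–552.7, so I_lo=101, I_hi=150, C_lo=290.4, C_hi=552.7.
(150−101)/(552.7−290.4) × (532.2−290.4) + 101 = 49/262.3 × 241.8 + 101 ≈ 146.17 → 146.
Lahore 1255.0: bracket 1003.2–1264.3 → index 301–500; slope 199/261.1, offset 251.8.
AQI = 301 + 199/261.1·251.8 ≈ 492.91 ⇒ 493.
Beijing: 1010.0 lies in 1003.2–1264.3, so I_lo=301, I_hi=500, C_lo=1003.2, C_hi=1264.3.
(500−301)/(1264.3−1003.2) × (1010.0−1003.2) + 301 = 199/261.1 × 6.8 + 301 ≈ 306.18 → 306.
AQIs: Kraków=146, Lahore=493, Beijing=306. Lahore (493) − Kraków (146) = 347.

347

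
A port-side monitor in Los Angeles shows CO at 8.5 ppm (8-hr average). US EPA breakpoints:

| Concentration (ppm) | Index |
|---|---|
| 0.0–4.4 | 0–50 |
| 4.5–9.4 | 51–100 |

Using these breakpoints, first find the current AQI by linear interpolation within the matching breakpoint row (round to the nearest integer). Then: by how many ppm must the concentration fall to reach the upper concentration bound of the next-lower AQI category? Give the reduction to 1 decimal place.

4.1

CO: 8.5 ∈ [4.5, 9.4] ↔ index [51, 100].
51 + (8.5−4.5)·(100−51)/(9.4−4.5) = 51 + 4.0·49/4.9 ≈ 91.00, so AQI = 91.
Current AQI 91 is in the Moderate range (51–100). The next-lower category tops out at AQI 50, whose upper concentration bound is 4.4 ppm.
Reduction needed = 8.5 − 4.4 = 4.1 ppm.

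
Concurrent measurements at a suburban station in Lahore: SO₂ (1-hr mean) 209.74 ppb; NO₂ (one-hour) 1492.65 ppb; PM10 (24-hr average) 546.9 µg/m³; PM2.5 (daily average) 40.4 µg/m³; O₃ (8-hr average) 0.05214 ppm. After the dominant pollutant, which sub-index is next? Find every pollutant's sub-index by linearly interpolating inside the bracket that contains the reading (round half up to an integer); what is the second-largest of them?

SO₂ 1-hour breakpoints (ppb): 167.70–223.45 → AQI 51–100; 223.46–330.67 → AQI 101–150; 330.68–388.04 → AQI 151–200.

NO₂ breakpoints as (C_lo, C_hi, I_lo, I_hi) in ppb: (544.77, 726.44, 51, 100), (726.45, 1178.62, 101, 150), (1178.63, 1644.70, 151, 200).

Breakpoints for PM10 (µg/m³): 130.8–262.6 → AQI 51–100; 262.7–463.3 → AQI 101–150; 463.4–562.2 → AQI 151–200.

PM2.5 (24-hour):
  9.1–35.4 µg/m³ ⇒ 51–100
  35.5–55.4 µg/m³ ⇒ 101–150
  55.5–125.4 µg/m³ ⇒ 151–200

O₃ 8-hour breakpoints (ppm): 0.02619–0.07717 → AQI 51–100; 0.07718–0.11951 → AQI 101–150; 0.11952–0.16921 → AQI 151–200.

SO₂ 209.74: bracket 167.70–223.45 → index 51–100; slope 49/55.75, offset 42.04.
AQI = 51 + 49/55.75·42.04 ≈ 87.95 ⇒ 88.
NO₂: 1492.65 ∈ [1178.63, 1644.70] ↔ index [151, 200].
151 + (1492.65−1178.63)·(200−151)/(1644.70−1178.63) = 151 + 314.02·49/466.07 ≈ 184.01, so AQI = 184.
PM10: 546.9 lies in 463.4–562.2, so I_lo=151, I_hi=200, C_lo=463.4, C_hi=562.2.
(200−151)/(562.2−463.4) × (546.9−463.4) + 151 = 49/98.8 × 83.5 + 151 ≈ 192.41 → 192.
PM2.5: 40.4 ∈ [35.5, 55.4] ↔ index [101, 150].
101 + (40.4−35.5)·(150−101)/(55.4−35.5) = 101 + 4.9·49/19.9 ≈ 113.07, so AQI = 113.
O₃ 0.05214: bracket 0.02619–0.07717 → index 51–100; slope 49/0.05098, offset 0.02595.
AQI = 51 + 49/0.05098·0.02595 ≈ 75.94 ⇒ 76.
Sub-indices: SO₂→88, NO₂→184, PM10→192, PM2.5→113, O₃→76. Ranked high→low: 192, 184, 113, 88, 76. Second-highest sub-index = 184.

184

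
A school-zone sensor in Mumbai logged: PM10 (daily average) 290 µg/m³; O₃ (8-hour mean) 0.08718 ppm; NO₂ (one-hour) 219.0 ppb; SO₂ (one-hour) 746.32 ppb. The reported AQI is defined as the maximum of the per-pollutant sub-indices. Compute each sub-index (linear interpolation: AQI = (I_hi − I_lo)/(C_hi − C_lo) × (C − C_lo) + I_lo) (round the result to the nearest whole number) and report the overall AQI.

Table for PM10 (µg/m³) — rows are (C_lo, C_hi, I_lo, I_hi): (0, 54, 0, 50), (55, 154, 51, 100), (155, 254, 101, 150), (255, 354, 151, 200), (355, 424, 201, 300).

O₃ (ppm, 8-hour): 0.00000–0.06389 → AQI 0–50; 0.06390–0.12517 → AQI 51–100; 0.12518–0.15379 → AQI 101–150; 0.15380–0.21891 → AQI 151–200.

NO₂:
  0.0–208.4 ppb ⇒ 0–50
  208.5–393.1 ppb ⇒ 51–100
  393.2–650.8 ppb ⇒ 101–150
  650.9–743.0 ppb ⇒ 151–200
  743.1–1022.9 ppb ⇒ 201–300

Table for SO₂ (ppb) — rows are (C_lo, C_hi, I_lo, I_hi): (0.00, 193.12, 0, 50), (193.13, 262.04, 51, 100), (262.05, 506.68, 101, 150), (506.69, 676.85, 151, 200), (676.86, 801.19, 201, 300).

PM10: 290 lies in 255–354, so I_lo=151, I_hi=200, C_lo=255, C_hi=354.
(200−151)/(354−255) × (290−255) + 151 = 49/99 × 35 + 151 ≈ 168.32 → 168.
O₃ 0.08718: bracket 0.06390–0.12517 → index 51–100; slope 49/0.06127, offset 0.02328.
AQI = 51 + 49/0.06127·0.02328 ≈ 69.62 ⇒ 70.
NO₂: 219.0 lies in 208.5–393.1, so I_lo=51, I_hi=100, C_lo=208.5, C_hi=393.1.
(100−51)/(393.1−208.5) × (219.0−208.5) + 51 = 49/184.6 × 10.5 + 51 ≈ 53.79 → 54.
SO₂: 746.32 ∈ [676.86, 801.19] ↔ index [201, 300].
201 + (746.32−676.86)·(300−201)/(801.19−676.86) = 201 + 69.46·99/124.33 ≈ 256.31, so AQI = 256.
Sub-indices: PM10→168, O₃→70, NO₂→54, SO₂→256. Overall AQI = max = 256; dominant pollutant is SO₂.

256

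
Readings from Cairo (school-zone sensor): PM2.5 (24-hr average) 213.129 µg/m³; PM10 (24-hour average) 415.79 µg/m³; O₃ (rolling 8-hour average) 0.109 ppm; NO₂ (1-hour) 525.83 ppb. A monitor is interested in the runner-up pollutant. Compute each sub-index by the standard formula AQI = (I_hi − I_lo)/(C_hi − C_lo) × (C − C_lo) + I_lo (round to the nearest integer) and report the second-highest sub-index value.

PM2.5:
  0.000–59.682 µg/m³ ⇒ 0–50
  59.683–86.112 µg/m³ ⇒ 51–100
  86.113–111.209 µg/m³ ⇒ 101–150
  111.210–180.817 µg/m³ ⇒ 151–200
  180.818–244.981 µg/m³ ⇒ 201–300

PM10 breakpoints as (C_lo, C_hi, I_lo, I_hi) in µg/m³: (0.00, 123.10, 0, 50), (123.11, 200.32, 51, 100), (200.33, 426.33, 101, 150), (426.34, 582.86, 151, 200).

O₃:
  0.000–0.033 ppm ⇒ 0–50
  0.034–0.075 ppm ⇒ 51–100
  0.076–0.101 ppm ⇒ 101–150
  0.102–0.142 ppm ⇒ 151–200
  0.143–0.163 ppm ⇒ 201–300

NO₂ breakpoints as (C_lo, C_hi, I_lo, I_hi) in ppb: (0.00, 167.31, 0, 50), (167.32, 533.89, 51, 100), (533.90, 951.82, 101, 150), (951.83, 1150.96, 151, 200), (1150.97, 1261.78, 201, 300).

PM2.5 213.129: bracket 180.818–244.981 → index 201–300; slope 99/64.163, offset 32.311.
AQI = 201 + 99/64.163·32.311 ≈ 250.85 ⇒ 251.
PM10: row 200.33–426.33 (AQI 101–150). (150−101)·(415.79−200.33)/(426.33−200.33) + 101 = 49·215.46/226.00 + 101 ≈ 147.71 → 148.
O₃: row 0.102–0.142 (AQI 151–200). (200−151)·(0.109−0.102)/(0.142−0.102) + 151 = 49·0.007/0.040 + 151 ≈ 159.58 → 160.
NO₂: 525.83 ∈ [167.32, 533.89] ↔ index [51, 100].
51 + (525.83−167.32)·(100−51)/(533.89−167.32) = 51 + 358.51·49/366.57 ≈ 98.92, so AQI = 99.
Sub-indices: PM2.5→251, PM10→148, O₃→160, NO₂→99. Ranked high→low: 251, 160, 148, 99. Second-highest sub-index = 160.

160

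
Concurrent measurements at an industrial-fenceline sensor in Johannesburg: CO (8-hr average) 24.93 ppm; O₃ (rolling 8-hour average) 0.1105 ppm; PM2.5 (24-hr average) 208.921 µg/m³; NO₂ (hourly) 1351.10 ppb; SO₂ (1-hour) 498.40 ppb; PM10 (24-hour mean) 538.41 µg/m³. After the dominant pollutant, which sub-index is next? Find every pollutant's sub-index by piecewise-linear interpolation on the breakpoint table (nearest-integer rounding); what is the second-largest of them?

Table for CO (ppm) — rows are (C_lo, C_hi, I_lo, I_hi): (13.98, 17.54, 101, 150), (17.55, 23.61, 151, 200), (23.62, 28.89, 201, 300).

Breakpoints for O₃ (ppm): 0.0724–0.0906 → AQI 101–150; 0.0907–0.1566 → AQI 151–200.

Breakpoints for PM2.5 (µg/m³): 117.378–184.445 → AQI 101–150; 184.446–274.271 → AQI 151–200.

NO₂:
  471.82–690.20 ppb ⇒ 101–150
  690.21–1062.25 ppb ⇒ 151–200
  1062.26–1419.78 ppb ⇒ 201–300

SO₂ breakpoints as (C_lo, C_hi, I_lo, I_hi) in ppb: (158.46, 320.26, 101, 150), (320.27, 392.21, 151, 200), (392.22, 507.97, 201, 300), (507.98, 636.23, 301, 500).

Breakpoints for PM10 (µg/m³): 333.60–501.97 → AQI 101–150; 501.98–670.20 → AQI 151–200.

CO: 24.93 ∈ [23.62, 28.89] ↔ index [201, 300].
201 + (24.93−23.62)·(300−201)/(28.89−23.62) = 201 + 1.31·99/5.27 ≈ 225.61, so AQI = 226.
O₃: 0.1105 ∈ [0.0907, 0.1566] ↔ index [151, 200].
151 + (0.1105−0.0907)·(200−151)/(0.1566−0.0907) = 151 + 0.0198·49/0.0659 ≈ 165.72, so AQI = 166.
PM2.5 208.921: bracket 184.446–274.271 → index 151–200; slope 49/89.825, offset 24.475.
AQI = 151 + 49/89.825·24.475 ≈ 164.35 ⇒ 164.
NO₂ 1351.10: bracket 1062.26–1419.78 → index 201–300; slope 99/357.52, offset 288.84.
AQI = 201 + 99/357.52·288.84 ≈ 280.98 ⇒ 281.
SO₂ 498.40: bracket 392.22–507.97 → index 201–300; slope 99/115.75, offset 106.18.
AQI = 201 + 99/115.75·106.18 ≈ 291.81 ⇒ 292.
PM10: 538.41 lies in 501.98–670.20, so I_lo=151, I_hi=200, C_lo=501.98, C_hi=670.20.
(200−151)/(670.20−501.98) × (538.41−501.98) + 151 = 49/168.22 × 36.43 + 151 ≈ 161.61 → 162.
Sub-indices: CO→226, O₃→166, PM2.5→164, NO₂→281, SO₂→292, PM10→162. Ranked high→low: 292, 281, 226, 166, 164, 162. Second-highest sub-index = 281.

281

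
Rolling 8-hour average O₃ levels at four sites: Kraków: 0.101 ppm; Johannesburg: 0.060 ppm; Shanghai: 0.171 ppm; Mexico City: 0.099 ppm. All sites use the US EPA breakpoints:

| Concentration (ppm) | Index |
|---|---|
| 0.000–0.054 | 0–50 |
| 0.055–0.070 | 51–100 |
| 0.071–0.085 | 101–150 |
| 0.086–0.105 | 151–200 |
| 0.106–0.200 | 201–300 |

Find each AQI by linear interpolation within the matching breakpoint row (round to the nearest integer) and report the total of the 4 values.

711

Kraków 0.101: bracket 0.086–0.105 → index 151–200; slope 49/0.019, offset 0.015.
AQI = 151 + 49/0.019·0.015 ≈ 189.68 ⇒ 190.
Johannesburg: 0.060 ∈ [0.055, 0.070] ↔ index [51, 100].
51 + (0.060−0.055)·(100−51)/(0.070−0.055) = 51 + 0.005·49/0.015 ≈ 67.33, so AQI = 67.
Shanghai: 0.171 lies in 0.106–0.200, so I_lo=201, I_hi=300, C_lo=0.106, C_hi=0.200.
(300−201)/(0.200−0.106) × (0.171−0.106) + 201 = 99/0.094 × 0.065 + 201 ≈ 269.46 → 269.
Mexico City: 0.099 lies in 0.086–0.105, so I_lo=151, I_hi=200, C_lo=0.086, C_hi=0.105.
(200−151)/(0.105−0.086) × (0.099−0.086) + 151 = 49/0.019 × 0.013 + 151 ≈ 184.53 → 185.
AQIs: Kraków=190, Johannesburg=67, Shanghai=269, Mexico City=185. Sum = 190 + 67 + 269 + 185 = 711.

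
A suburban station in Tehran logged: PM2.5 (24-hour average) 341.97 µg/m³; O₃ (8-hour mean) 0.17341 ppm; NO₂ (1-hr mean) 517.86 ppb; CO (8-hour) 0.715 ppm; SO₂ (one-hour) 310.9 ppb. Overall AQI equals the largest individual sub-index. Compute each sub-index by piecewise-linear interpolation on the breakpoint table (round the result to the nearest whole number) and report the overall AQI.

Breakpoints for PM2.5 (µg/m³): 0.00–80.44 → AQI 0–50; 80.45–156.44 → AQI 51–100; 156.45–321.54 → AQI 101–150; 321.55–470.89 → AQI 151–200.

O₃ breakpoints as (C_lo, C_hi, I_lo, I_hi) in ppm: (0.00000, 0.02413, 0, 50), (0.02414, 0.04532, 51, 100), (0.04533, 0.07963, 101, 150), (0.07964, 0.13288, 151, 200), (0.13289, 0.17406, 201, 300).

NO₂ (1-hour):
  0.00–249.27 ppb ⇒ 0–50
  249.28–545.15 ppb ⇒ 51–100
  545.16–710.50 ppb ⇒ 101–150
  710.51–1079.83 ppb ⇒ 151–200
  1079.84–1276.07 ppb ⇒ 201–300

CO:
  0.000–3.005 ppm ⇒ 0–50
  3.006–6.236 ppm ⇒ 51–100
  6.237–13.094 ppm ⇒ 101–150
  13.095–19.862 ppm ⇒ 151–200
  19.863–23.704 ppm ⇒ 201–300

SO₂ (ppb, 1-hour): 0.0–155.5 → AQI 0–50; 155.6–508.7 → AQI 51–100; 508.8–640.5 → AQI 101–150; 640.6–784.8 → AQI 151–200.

PM2.5: 341.97 ∈ [321.55, 470.89] ↔ index [151, 200].
151 + (341.97−321.55)·(200−151)/(470.89−321.55) = 151 + 20.42·49/149.34 ≈ 157.70, so AQI = 158.
O₃: 0.17341 ∈ [0.13289, 0.17406] ↔ index [201, 300].
201 + (0.17341−0.13289)·(300−201)/(0.17406−0.13289) = 201 + 0.04052·99/0.04117 ≈ 298.44, so AQI = 298.
NO₂: 517.86 ∈ [249.28, 545.15] ↔ index [51, 100].
51 + (517.86−249.28)·(100−51)/(545.15−249.28) = 51 + 268.58·49/295.87 ≈ 95.48, so AQI = 95.
CO: row 0.000–3.005 (AQI 0–50). (50−0)·(0.715−0.000)/(3.005−0.000) + 0 = 50·0.715/3.005 + 0 ≈ 11.90 → 12.
SO₂: 310.9 ∈ [155.6, 508.7] ↔ index [51, 100].
51 + (310.9−155.6)·(100−51)/(508.7−155.6) = 51 + 155.3·49/353.1 ≈ 72.55, so AQI = 73.
Sub-indices: PM2.5→158, O₃→298, NO₂→95, CO→12, SO₂→73. Overall AQI = max = 298; dominant pollutant is O₃.
AQI 298: Very Unhealthy.

298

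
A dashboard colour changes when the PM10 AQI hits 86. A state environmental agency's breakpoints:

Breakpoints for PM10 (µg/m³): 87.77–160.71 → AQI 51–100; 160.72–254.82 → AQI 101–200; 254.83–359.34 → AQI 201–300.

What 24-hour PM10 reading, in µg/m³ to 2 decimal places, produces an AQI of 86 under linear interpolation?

AQI 86 lies in the 51–100 band, which corresponds to 87.77–160.71 µg/m³.
C = 87.77 + (86−51)×(160.71−87.77)/(100−51) = 87.77 + 35×72.94/49 ≈ 139.8700 µg/m³ → 139.87 µg/m³ to 2 dp.

139.87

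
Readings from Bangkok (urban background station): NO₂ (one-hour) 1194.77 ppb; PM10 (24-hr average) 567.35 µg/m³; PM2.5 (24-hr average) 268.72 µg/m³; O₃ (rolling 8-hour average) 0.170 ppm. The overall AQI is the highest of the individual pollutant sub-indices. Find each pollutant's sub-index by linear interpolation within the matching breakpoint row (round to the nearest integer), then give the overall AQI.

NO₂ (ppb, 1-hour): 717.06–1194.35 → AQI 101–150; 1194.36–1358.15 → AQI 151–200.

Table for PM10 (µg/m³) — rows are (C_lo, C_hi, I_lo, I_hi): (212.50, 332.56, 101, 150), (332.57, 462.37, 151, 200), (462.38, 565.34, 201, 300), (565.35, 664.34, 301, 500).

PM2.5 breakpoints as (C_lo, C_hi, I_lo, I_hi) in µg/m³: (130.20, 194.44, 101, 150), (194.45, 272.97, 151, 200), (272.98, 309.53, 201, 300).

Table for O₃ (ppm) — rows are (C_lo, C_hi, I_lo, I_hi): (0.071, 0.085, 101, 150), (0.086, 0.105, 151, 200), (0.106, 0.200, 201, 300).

NO₂: 1194.77 ∈ [1194.36, 1358.15] ↔ index [151, 200].
151 + (1194.77−1194.36)·(200−151)/(1358.15−1194.36) = 151 + 0.41·49/163.79 ≈ 151.12, so AQI = 151.
PM10: 567.35 lies in 565.35–664.34, so I_lo=301, I_hi=500, C_lo=565.35, C_hi=664.34.
(500−301)/(664.34−565.35) × (567.35−565.35) + 301 = 199/98.99 × 2.00 + 301 ≈ 305.02 → 305.
PM2.5 268.72: bracket 194.45–272.97 → index 151–200; slope 49/78.52, offset 74.27.
AQI = 151 + 49/78.52·74.27 ≈ 197.35 ⇒ 197.
O₃: 0.170 ∈ [0.106, 0.200] ↔ index [201, 300].
201 + (0.170−0.106)·(300−201)/(0.200−0.106) = 201 + 0.064·99/0.094 ≈ 268.40, so AQI = 268.
Sub-indices: NO₂→151, PM10→305, PM2.5→197, O₃→268. Overall AQI = max = 305; dominant pollutant is PM10.
AQI 305: Hazardous.

305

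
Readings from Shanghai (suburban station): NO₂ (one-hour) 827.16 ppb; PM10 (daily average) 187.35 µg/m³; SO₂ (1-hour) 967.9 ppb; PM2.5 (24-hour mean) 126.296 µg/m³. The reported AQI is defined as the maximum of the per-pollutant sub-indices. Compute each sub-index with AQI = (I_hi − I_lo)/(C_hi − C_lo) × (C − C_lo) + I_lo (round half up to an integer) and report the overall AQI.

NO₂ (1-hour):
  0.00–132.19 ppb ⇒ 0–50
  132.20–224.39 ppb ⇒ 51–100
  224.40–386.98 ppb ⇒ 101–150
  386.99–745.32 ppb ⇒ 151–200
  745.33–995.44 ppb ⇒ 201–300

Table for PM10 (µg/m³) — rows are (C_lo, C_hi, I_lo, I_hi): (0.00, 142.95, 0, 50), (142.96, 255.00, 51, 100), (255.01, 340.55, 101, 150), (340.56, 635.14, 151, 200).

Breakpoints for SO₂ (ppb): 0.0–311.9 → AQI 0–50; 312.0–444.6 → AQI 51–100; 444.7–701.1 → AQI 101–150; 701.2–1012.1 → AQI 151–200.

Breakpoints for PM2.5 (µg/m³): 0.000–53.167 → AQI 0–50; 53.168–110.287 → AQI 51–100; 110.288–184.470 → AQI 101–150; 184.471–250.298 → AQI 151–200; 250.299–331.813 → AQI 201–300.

233

NO₂: row 745.33–995.44 (AQI 201–300). (300−201)·(827.16−745.33)/(995.44−745.33) + 201 = 99·81.83/250.11 + 201 ≈ 233.39 → 233.
PM10: 187.35 lies in 142.96–255.00, so I_lo=51, I_hi=100, C_lo=142.96, C_hi=255.00.
(100−51)/(255.00−142.96) × (187.35−142.96) + 51 = 49/112.04 × 44.39 + 51 ≈ 70.41 → 70.
SO₂: 967.9 ∈ [701.2, 1012.1] ↔ index [151, 200].
151 + (967.9−701.2)·(200−151)/(1012.1−701.2) = 151 + 266.7·49/310.9 ≈ 193.03, so AQI = 193.
PM2.5: 126.296 lies in 110.288–184.470, so I_lo=101, I_hi=150, C_lo=110.288, C_hi=184.470.
(150−101)/(184.470−110.288) × (126.296−110.288) + 101 = 49/74.182 × 16.008 + 101 ≈ 111.57 → 112.
Sub-indices: NO₂→233, PM10→70, SO₂→193, PM2.5→112. Overall AQI = max = 233; dominant pollutant is NO₂.
AQI 233: Very Unhealthy.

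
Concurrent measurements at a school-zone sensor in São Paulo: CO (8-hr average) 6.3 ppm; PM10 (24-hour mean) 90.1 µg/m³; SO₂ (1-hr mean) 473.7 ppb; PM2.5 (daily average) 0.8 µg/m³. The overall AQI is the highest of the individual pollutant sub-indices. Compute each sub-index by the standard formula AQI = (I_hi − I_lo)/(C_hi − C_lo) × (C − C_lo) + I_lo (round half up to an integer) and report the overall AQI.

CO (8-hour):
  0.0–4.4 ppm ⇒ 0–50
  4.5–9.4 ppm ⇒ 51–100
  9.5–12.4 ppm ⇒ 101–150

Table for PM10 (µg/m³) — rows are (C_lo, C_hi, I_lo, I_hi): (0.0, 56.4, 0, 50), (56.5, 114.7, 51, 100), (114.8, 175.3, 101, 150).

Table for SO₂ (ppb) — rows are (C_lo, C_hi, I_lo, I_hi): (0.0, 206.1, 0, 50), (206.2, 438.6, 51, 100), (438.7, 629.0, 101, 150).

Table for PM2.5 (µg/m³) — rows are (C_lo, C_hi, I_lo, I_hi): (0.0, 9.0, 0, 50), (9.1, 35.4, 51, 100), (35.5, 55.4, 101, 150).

110

CO: row 4.5–9.4 (AQI 51–100). (100−51)·(6.3−4.5)/(9.4−4.5) + 51 = 49·1.8/4.9 + 51 ≈ 69.00 → 69.
PM10: 90.1 ∈ [56.5, 114.7] ↔ index [51, 100].
51 + (90.1−56.5)·(100−51)/(114.7−56.5) = 51 + 33.6·49/58.2 ≈ 79.29, so AQI = 79.
SO₂: 473.7 lies in 438.7–629.0, so I_lo=101, I_hi=150, C_lo=438.7, C_hi=629.0.
(150−101)/(629.0−438.7) × (473.7−438.7) + 101 = 49/190.3 × 35.0 + 101 ≈ 110.01 → 110.
PM2.5: 0.8 lies in 0.0–9.0, so I_lo=0, I_hi=50, C_lo=0.0, C_hi=9.0.
(50−0)/(9.0−0.0) × (0.8−0.0) + 0 = 50/9.0 × 0.8 + 0 ≈ 4.44 → 4.
Sub-indices: CO→69, PM10→79, SO₂→110, PM2.5→4. Overall AQI = max = 110; dominant pollutant is SO₂.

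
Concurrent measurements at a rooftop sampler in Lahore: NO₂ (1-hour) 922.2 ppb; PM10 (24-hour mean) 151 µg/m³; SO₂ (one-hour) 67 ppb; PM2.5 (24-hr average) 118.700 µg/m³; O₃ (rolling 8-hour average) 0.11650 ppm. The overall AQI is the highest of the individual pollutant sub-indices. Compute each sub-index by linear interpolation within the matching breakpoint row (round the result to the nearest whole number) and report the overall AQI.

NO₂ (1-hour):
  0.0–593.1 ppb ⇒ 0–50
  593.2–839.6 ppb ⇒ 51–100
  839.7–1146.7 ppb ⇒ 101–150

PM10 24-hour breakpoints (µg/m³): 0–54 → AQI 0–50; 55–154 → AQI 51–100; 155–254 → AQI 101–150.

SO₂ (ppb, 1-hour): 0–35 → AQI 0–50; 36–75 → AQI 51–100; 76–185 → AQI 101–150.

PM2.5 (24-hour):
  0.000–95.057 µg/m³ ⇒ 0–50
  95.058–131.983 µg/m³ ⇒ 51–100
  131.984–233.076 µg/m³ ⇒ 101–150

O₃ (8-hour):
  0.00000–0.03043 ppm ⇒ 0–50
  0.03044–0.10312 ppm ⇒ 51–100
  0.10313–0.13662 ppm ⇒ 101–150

NO₂ 922.2: bracket 839.7–1146.7 → index 101–150; slope 49/307.0, offset 82.5.
AQI = 101 + 49/307.0·82.5 ≈ 114.17 ⇒ 114.
PM10: row 55–154 (AQI 51–100). (100−51)·(151−55)/(154−55) + 51 = 49·96/99 + 51 ≈ 98.52 → 99.
SO₂ 67: bracket 36–75 → index 51–100; slope 49/39, offset 31.
AQI = 51 + 49/39·31 ≈ 89.95 ⇒ 90.
PM2.5: 118.700 lies in 95.058–131.983, so I_lo=51, I_hi=100, C_lo=95.058, C_hi=131.983.
(100−51)/(131.983−95.058) × (118.700−95.058) + 51 = 49/36.925 × 23.642 + 51 ≈ 82.37 → 82.
O₃ 0.11650: bracket 0.10313–0.13662 → index 101–150; slope 49/0.03349, offset 0.01337.
AQI = 101 + 49/0.03349·0.01337 ≈ 120.56 ⇒ 121.
Sub-indices: NO₂→114, PM10→99, SO₂→90, PM2.5→82, O₃→121. Overall AQI = max = 121; dominant pollutant is O₃.
AQI 121: Unhealthy for Sensitive Groups.

121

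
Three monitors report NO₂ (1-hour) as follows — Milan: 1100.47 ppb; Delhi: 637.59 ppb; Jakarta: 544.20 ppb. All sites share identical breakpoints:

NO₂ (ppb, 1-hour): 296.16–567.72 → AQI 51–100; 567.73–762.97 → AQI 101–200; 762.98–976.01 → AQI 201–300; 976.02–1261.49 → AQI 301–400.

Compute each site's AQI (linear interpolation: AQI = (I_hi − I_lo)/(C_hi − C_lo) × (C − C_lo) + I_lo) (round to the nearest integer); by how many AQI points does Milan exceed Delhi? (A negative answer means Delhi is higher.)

208

Milan: 1100.47 lies in 976.02–1261.49, so I_lo=301, I_hi=400, C_lo=976.02, C_hi=1261.49.
(400−301)/(1261.49−976.02) × (1100.47−976.02) + 301 = 99/285.47 × 124.45 + 301 ≈ 344.16 → 344.
Delhi: 637.59 lies in 567.73–762.97, so I_lo=101, I_hi=200, C_lo=567.73, C_hi=762.97.
(200−101)/(762.97−567.73) × (637.59−567.73) + 101 = 99/195.24 × 69.86 + 101 ≈ 136.42 → 136.
Jakarta: 544.20 ∈ [296.16, 567.72] ↔ index [51, 100].
51 + (544.20−296.16)·(100−51)/(567.72−296.16) = 51 + 248.04·49/271.56 ≈ 95.76, so AQI = 96.
AQIs: Milan=344, Delhi=136, Jakarta=96. Milan (344) − Delhi (136) = 208.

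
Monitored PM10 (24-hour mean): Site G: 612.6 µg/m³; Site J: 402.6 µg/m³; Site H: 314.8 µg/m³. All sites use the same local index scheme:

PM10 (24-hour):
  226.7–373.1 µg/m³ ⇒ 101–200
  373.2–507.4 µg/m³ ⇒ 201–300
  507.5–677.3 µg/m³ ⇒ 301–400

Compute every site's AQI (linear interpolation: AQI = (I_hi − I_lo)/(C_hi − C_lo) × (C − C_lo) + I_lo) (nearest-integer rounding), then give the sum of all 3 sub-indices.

Site G: 612.6 ∈ [507.5, 677.3] ↔ index [301, 400].
301 + (612.6−507.5)·(400−301)/(677.3−507.5) = 301 + 105.1·99/169.8 ≈ 362.28, so AQI = 362.
Site J 402.6: bracket 373.2–507.4 → index 201–300; slope 99/134.2, offset 29.4.
AQI = 201 + 99/134.2·29.4 ≈ 222.69 ⇒ 223.
Site H 314.8: bracket 226.7–373.1 → index 101–200; slope 99/146.4, offset 88.1.
AQI = 101 + 99/146.4·88.1 ≈ 160.58 ⇒ 161.
AQIs: Site G=362, Site J=223, Site H=161. Sum = 362 + 223 + 161 = 746.

746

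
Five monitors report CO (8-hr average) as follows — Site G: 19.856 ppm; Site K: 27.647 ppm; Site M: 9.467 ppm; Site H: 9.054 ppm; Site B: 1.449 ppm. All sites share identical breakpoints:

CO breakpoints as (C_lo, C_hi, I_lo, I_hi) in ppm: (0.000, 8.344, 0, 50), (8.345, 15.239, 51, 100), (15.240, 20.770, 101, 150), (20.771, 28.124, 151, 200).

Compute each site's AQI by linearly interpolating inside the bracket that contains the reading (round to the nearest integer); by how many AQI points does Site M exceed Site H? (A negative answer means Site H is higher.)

Site G: 19.856 lies in 15.240–20.770, so I_lo=101, I_hi=150, C_lo=15.240, C_hi=20.770.
(150−101)/(20.770−15.240) × (19.856−15.240) + 101 = 49/5.530 × 4.616 + 101 ≈ 141.90 → 142.
Site K: 27.647 lies in 20.771–28.124, so I_lo=151, I_hi=200, C_lo=20.771, C_hi=28.124.
(200−151)/(28.124−20.771) × (27.647−20.771) + 151 = 49/7.353 × 6.876 + 151 ≈ 196.82 → 197.
Site M 9.467: bracket 8.345–15.239 → index 51–100; slope 49/6.894, offset 1.122.
AQI = 51 + 49/6.894·1.122 ≈ 58.97 ⇒ 59.
Site H 9.054: bracket 8.345–15.239 → index 51–100; slope 49/6.894, offset 0.709.
AQI = 51 + 49/6.894·0.709 ≈ 56.04 ⇒ 56.
Site B: row 0.000–8.344 (AQI 0–50). (50−0)·(1.449−0.000)/(8.344−0.000) + 0 = 50·1.449/8.344 + 0 ≈ 8.68 → 9.
AQIs: Site G=142, Site K=197, Site M=59, Site H=56, Site B=9. Site M (59) − Site H (56) = 3.

3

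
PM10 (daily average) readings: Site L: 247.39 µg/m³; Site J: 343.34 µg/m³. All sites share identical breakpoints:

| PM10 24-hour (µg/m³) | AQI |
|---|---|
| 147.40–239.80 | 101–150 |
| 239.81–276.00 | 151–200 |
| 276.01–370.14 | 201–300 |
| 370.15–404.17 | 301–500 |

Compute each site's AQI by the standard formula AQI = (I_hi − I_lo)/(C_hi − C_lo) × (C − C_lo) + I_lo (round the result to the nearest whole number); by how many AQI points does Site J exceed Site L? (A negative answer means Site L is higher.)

Site L: 247.39 lies in 239.81–276.00, so I_lo=151, I_hi=200, C_lo=239.81, C_hi=276.00.
(200−151)/(276.00−239.81) × (247.39−239.81) + 151 = 49/36.19 × 7.58 + 151 ≈ 161.26 → 161.
Site J 343.34: bracket 276.01–370.14 → index 201–300; slope 99/94.13, offset 67.33.
AQI = 201 + 99/94.13·67.33 ≈ 271.81 ⇒ 272.
AQIs: Site L=161, Site J=272. Site J (272) − Site L (161) = 111.

111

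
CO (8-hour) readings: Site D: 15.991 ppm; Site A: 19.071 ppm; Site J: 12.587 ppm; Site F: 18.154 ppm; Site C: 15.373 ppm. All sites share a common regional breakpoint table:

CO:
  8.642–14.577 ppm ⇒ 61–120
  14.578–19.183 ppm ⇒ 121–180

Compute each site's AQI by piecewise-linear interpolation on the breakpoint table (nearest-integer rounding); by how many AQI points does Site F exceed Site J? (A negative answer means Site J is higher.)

67

Site D 15.991: bracket 14.578–19.183 → index 121–180; slope 59/4.605, offset 1.413.
AQI = 121 + 59/4.605·1.413 ≈ 139.10 ⇒ 139.
Site A: 19.071 lies in 14.578–19.183, so I_lo=121, I_hi=180, C_lo=14.578, C_hi=19.183.
(180−121)/(19.183−14.578) × (19.071−14.578) + 121 = 59/4.605 × 4.493 + 121 ≈ 178.57 → 179.
Site J 12.587: bracket 8.642–14.577 → index 61–120; slope 59/5.935, offset 3.945.
AQI = 61 + 59/5.935·3.945 ≈ 100.22 ⇒ 100.
Site F: 18.154 ∈ [14.578, 19.183] ↔ index [121, 180].
121 + (18.154−14.578)·(180−121)/(19.183−14.578) = 121 + 3.576·59/4.605 ≈ 166.82, so AQI = 167.
Site C: 15.373 lies in 14.578–19.183, so I_lo=121, I_hi=180, C_lo=14.578, C_hi=19.183.
(180−121)/(19.183−14.578) × (15.373−14.578) + 121 = 59/4.605 × 0.795 + 121 ≈ 131.19 → 131.
AQIs: Site D=139, Site A=179, Site J=100, Site F=167, Site C=131. Site F (167) − Site J (100) = 67.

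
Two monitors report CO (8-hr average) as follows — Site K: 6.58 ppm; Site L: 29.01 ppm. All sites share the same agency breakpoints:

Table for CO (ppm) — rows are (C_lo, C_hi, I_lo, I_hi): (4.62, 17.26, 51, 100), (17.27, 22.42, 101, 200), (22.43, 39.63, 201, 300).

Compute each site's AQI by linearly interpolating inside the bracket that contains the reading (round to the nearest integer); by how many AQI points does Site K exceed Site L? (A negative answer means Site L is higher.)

Site K: 6.58 ∈ [4.62, 17.26] ↔ index [51, 100].
51 + (6.58−4.62)·(100−51)/(17.26−4.62) = 51 + 1.96·49/12.64 ≈ 58.60, so AQI = 59.
Site L: 29.01 lies in 22.43–39.63, so I_lo=201, I_hi=300, C_lo=22.43, C_hi=39.63.
(300−201)/(39.63−22.43) × (29.01−22.43) + 201 = 99/17.20 × 6.58 + 201 ≈ 238.87 → 239.
AQIs: Site K=59, Site L=239. Site K (59) − Site L (239) = -180.

-180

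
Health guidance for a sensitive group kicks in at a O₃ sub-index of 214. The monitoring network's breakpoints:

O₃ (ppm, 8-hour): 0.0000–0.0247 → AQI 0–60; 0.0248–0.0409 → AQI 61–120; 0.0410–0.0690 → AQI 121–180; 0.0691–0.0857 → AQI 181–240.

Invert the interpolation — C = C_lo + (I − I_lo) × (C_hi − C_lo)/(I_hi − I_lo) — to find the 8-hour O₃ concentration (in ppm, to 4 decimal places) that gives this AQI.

0.0784

AQI 214 lies in the 181–240 band, which corresponds to 0.0691–0.0857 ppm.
C = 0.0691 + (214−181)×(0.0857−0.0691)/(240−181) = 0.0691 + 33×0.0166/59 ≈ 0.078385 ppm → 0.0784 ppm to 4 dp.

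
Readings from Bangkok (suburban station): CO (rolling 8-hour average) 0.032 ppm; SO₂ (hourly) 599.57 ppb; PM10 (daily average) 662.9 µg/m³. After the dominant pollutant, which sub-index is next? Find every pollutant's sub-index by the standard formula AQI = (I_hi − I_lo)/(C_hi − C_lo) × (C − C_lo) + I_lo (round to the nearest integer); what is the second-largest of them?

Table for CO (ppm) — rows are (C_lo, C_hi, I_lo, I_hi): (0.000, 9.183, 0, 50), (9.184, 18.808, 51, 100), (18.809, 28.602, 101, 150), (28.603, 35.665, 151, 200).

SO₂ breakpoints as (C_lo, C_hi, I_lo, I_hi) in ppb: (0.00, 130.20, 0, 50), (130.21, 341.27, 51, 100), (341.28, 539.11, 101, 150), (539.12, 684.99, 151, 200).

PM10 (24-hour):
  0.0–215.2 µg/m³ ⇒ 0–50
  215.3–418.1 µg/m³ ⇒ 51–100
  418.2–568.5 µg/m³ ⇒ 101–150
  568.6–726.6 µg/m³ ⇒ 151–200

CO: 0.032 lies in 0.000–9.183, so I_lo=0, I_hi=50, C_lo=0.000, C_hi=9.183.
(50−0)/(9.183−0.000) × (0.032−0.000) + 0 = 50/9.183 × 0.032 + 0 ≈ 0.17 → 0.
SO₂ 599.57: bracket 539.12–684.99 → index 151–200; slope 49/145.87, offset 60.45.
AQI = 151 + 49/145.87·60.45 ≈ 171.31 ⇒ 171.
PM10: row 568.6–726.6 (AQI 151–200). (200−151)·(662.9−568.6)/(726.6−568.6) + 151 = 49·94.3/158.0 + 151 ≈ 180.24 → 180.
Sub-indices: CO→0, SO₂→171, PM10→180. Ranked high→low: 180, 171, 0. Second-highest sub-index = 171.

171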